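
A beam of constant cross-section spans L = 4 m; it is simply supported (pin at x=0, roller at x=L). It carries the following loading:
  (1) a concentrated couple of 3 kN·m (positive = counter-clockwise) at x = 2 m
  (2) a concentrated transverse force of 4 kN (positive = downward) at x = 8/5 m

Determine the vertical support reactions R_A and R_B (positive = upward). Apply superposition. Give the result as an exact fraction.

R_A = 63/20 kN, R_B = 17/20 kN

Load 1 — applied couple M₀=3 kN·m at a=2 m (b=L-a=2):
  R_A = M₀/L = 3/4 kN
  R_B = -M₀/L = -3/4 kN
Load 2 — point force P=4 kN at a=8/5 m (b=L-a=12/5):
  R_A = Pb/L = 4·(12/5)/4 = 12/5 kN
  R_B = Pa/L = 4·(8/5)/4 = 8/5 kN
Superposition: R_A = 63/20 kN, R_B = 17/20 kN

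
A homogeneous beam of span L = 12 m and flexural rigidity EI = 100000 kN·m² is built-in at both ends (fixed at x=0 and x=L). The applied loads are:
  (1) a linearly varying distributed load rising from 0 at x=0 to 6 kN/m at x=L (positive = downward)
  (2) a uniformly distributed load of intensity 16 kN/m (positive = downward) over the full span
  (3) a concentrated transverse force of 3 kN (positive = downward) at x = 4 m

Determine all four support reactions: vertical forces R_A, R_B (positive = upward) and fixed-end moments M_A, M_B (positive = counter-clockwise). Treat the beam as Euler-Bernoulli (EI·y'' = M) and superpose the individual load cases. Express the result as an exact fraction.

R_A = 4906/45 kN, M_A = 3392/15 kN·m, R_B = 5489/45 kN, M_B = -3568/15 kN·m

Load 1 — triangular load w₀=6 kN/m (0→w₀ over full span):
  R_A = 3w₀L/20 = 3·6·12/20 = 54/5 kN
  M_A = w₀L²/30 = 6·12²/30 = 144/5 kN·m
  R_B = 7w₀L/20 = 7·6·12/20 = 126/5 kN
  M_B = -w₀L²/20 = -6·12²/20 = -216/5 kN·m
Load 2 — uniform load w=16 kN/m over full span:
  R_A = wL/2 = 16·12/2 = 96 kN
  M_A = wL²/12 = 16·12²/12 = 192 kN·m
  R_B = wL/2 = 16·12/2 = 96 kN
  M_B = -wL²/12 = -16·12²/12 = -192 kN·m
Load 3 — point force P=3 kN at a=4 m (b=L-a=8):
  R_A = Pb²(3a+b)/L³ = 3·8²·(3·4+8)/12³ = 20/9 kN
  M_A = Pab²/L² = 3·4·8²/12² = 16/3 kN·m
  R_B = Pa²(a+3b)/L³ = 3·4²·(4+3·8)/12³ = 7/9 kN
  M_B = -Pa²b/L² = -3·4²·8/12² = -8/3 kN·m
Superposition: R_A = 4906/45 kN, M_A = 3392/15 kN·m, R_B = 5489/45 kN, M_B = -3568/15 kN·m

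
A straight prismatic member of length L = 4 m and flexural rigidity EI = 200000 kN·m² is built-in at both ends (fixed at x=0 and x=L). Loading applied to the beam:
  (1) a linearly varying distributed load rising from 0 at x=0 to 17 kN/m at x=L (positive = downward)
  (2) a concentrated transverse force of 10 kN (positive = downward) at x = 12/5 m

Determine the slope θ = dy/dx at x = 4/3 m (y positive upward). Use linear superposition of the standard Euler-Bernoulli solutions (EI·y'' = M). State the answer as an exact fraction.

Load 1 — triangular load w₀=17 kN/m (0→w₀ over full span):
  θ_1 = -w₀(2x(L-x)(L-2x)(x+2L)+x²(L-x)²)/(120LEI) = -17·(2·(4/3)·(4-(4/3))·(4-2·(4/3))·((4/3)+2·4)+(4/3)²·(4-(4/3))²)/(120·4·200000) = -68/3796875 rad
Load 2 — point force P=10 kN at a=12/5 m (b=L-a=8/5):
  θ_2 = -Pb²x(2aL-(3a+b)x)/(2L³EI)  [x≤a] = -10·(8/5)²·(4/3)·(2·(12/5)·4-(3·(12/5)+(8/5))·(4/3))/(2·4³·200000) = -7/703125 rad
Superposition: θ = Σ θ_i = -529/18984375 rad ≈ -0.000028 rad

θ(4/3) = -529/18984375 rad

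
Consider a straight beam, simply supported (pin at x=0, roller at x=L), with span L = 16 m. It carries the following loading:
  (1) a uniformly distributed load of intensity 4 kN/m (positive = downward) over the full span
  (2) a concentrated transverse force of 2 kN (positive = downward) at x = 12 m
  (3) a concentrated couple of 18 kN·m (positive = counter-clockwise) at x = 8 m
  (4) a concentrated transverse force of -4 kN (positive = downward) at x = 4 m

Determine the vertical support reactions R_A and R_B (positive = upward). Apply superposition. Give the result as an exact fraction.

Load 1 — uniform load w=4 kN/m over full span:
  R_A = wL/2 = 4·16/2 = 32 kN
  R_B = wL/2 = 4·16/2 = 32 kN
Load 2 — point force P=2 kN at a=12 m (b=L-a=4):
  R_A = Pb/L = 2·4/16 = 1/2 kN
  R_B = Pa/L = 2·12/16 = 3/2 kN
Load 3 — applied couple M₀=18 kN·m at a=8 m (b=L-a=8):
  R_A = M₀/L = 18/16 = 9/8 kN
  R_B = -M₀/L = -18/16 = -9/8 kN
Load 4 — point force P=-4 kN at a=4 m (b=L-a=12):
  R_A = Pb/L = (-4)·12/16 = -3 kN
  R_B = Pa/L = (-4)·4/16 = -1 kN
Superposition: R_A = 245/8 kN, R_B = 251/8 kN

R_A = 245/8 kN, R_B = 251/8 kN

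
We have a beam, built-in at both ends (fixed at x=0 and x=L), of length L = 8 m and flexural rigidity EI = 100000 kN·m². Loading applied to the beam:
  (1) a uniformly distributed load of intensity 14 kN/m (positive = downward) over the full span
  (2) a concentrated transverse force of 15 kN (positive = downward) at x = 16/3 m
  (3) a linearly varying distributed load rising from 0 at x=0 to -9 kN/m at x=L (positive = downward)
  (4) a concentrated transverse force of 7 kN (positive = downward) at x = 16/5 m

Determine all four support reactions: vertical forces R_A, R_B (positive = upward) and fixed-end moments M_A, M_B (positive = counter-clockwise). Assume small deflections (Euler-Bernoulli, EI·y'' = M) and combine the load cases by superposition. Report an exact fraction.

R_A = 60328/1125 kN, M_A = 81472/1125 kN·m, R_B = 49922/1125 kN, M_B = -77648/1125 kN·m

Load 1 — uniform load w=14 kN/m over full span:
  R_A = wL/2 = 14·8/2 = 56 kN
  M_A = wL²/12 = 14·8²/12 = 224/3 kN·m
  R_B = wL/2 = 14·8/2 = 56 kN
  M_B = -wL²/12 = -14·8²/12 = -224/3 kN·m
Load 2 — point force P=15 kN at a=16/3 m (b=L-a=8/3):
  R_A = Pb²(3a+b)/L³ = 15·(8/3)²·(3·(16/3)+(8/3))/8³ = 35/9 kN
  M_A = Pab²/L² = 15·(16/3)·(8/3)²/8² = 80/9 kN·m
  R_B = Pa²(a+3b)/L³ = 15·(16/3)²·((16/3)+3·(8/3))/8³ = 100/9 kN
  M_B = -Pa²b/L² = -15·(16/3)²·(8/3)/8² = -160/9 kN·m
Load 3 — triangular load w₀=-9 kN/m (0→w₀ over full span):
  R_A = 3w₀L/20 = 3·(-9)·8/20 = -54/5 kN
  M_A = w₀L²/30 = (-9)·8²/30 = -96/5 kN·m
  R_B = 7w₀L/20 = 7·(-9)·8/20 = -126/5 kN
  M_B = -w₀L²/20 = -(-9)·8²/20 = 144/5 kN·m
Load 4 — point force P=7 kN at a=16/5 m (b=L-a=24/5):
  R_A = Pb²(3a+b)/L³ = 7·(24/5)²·(3·(16/5)+(24/5))/8³ = 567/125 kN
  M_A = Pab²/L² = 7·(16/5)·(24/5)²/8² = 1008/125 kN·m
  R_B = Pa²(a+3b)/L³ = 7·(16/5)²·((16/5)+3·(24/5))/8³ = 308/125 kN
  M_B = -Pa²b/L² = -7·(16/5)²·(24/5)/8² = -672/125 kN·m
Superposition: R_A = 60328/1125 kN, M_A = 81472/1125 kN·m, R_B = 49922/1125 kN, M_B = -77648/1125 kN·m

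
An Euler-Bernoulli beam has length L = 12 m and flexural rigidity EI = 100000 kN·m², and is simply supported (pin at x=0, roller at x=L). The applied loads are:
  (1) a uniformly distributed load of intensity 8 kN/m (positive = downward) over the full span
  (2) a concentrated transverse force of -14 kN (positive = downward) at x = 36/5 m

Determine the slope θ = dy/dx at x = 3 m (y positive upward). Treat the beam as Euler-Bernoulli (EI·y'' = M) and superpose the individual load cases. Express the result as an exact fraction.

Load 1 — uniform load w=8 kN/m over full span:
  θ_1 = -w(L³-6Lx²+4x³)/(24EI) = -8·(12³-6·12·3²+4·3³)/(24·100000) = -99/25000 rad
Load 2 — point force P=-14 kN at a=36/5 m (b=L-a=24/5):
  θ_2 = -Pb(L²-b²-3x²)/(6LEI)  [x≤a] = -(-14)·(24/5)·(12²-(24/5)²-3·3²)/(6·12·100000) = 5481/6250000 rad
Superposition: θ = Σ θ_i = -19269/6250000 rad ≈ -0.003083 rad

θ(3) = -19269/6250000 rad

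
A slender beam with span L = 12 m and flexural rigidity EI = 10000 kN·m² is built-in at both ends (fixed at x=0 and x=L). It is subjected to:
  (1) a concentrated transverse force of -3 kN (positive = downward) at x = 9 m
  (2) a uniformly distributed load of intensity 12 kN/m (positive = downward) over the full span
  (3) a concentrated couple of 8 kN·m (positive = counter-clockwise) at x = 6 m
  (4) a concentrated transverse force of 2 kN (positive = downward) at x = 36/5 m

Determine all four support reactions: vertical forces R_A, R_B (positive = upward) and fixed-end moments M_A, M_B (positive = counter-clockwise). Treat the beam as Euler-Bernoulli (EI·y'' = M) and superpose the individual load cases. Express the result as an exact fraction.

R_A = 292941/4000 kN, M_A = 293233/2000 kN·m, R_B = 279059/4000 kN, M_B = -280787/2000 kN·m

Load 1 — point force P=-3 kN at a=9 m (b=L-a=3):
  R_A = Pb²(3a+b)/L³ = (-3)·3²·(3·9+3)/12³ = -15/32 kN
  M_A = Pab²/L² = (-3)·9·3²/12² = -27/16 kN·m
  R_B = Pa²(a+3b)/L³ = (-3)·9²·(9+3·3)/12³ = -81/32 kN
  M_B = -Pa²b/L² = -(-3)·9²·3/12² = 81/16 kN·m
Load 2 — uniform load w=12 kN/m over full span:
  R_A = wL/2 = 12·12/2 = 72 kN
  M_A = wL²/12 = 12·12²/12 = 144 kN·m
  R_B = wL/2 = 12·12/2 = 72 kN
  M_B = -wL²/12 = -12·12²/12 = -144 kN·m
Load 3 — applied couple M₀=8 kN·m at a=6 m (b=L-a=6):
  R_A = 6M₀ab/L³ = 6·8·6·6/12³ = 1 kN
  M_A = M₀b(2a-b)/L² = 8·6·(2·6-6)/12² = 2 kN·m
  R_B = -6M₀ab/L³ = -6·8·6·6/12³ = -1 kN
  M_B = M₀a(2b-a)/L² = 8·6·(2·6-6)/12² = 2 kN·m
Load 4 — point force P=2 kN at a=36/5 m (b=L-a=24/5):
  R_A = Pb²(3a+b)/L³ = 2·(24/5)²·(3·(36/5)+(24/5))/12³ = 88/125 kN
  M_A = Pab²/L² = 2·(36/5)·(24/5)²/12² = 288/125 kN·m
  R_B = Pa²(a+3b)/L³ = 2·(36/5)²·((36/5)+3·(24/5))/12³ = 162/125 kN
  M_B = -Pa²b/L² = -2·(36/5)²·(24/5)/12² = -432/125 kN·m
Superposition: R_A = 292941/4000 kN, M_A = 293233/2000 kN·m, R_B = 279059/4000 kN, M_B = -280787/2000 kN·m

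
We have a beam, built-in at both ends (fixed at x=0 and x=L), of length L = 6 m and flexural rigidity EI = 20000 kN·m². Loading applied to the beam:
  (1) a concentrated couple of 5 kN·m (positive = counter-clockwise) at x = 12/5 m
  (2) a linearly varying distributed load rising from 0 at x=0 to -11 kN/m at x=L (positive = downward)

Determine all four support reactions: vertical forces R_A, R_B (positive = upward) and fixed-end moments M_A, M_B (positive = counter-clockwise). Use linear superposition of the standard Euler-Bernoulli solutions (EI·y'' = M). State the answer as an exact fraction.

R_A = -87/10 kN, M_A = -63/5 kN·m, R_B = -243/10 kN, M_B = 107/5 kN·m

Load 1 — applied couple M₀=5 kN·m at a=12/5 m (b=L-a=18/5):
  R_A = 6M₀ab/L³ = 6·5·(12/5)·(18/5)/6³ = 6/5 kN
  M_A = M₀b(2a-b)/L² = 5·(18/5)·(2·(12/5)-(18/5))/6² = 3/5 kN·m
  R_B = -6M₀ab/L³ = -6·5·(12/5)·(18/5)/6³ = -6/5 kN
  M_B = M₀a(2b-a)/L² = 5·(12/5)·(2·(18/5)-(12/5))/6² = 8/5 kN·m
Load 2 — triangular load w₀=-11 kN/m (0→w₀ over full span):
  R_A = 3w₀L/20 = 3·(-11)·6/20 = -99/10 kN
  M_A = w₀L²/30 = (-11)·6²/30 = -66/5 kN·m
  R_B = 7w₀L/20 = 7·(-11)·6/20 = -231/10 kN
  M_B = -w₀L²/20 = -(-11)·6²/20 = 99/5 kN·m
Superposition: R_A = -87/10 kN, M_A = -63/5 kN·m, R_B = -243/10 kN, M_B = 107/5 kN·m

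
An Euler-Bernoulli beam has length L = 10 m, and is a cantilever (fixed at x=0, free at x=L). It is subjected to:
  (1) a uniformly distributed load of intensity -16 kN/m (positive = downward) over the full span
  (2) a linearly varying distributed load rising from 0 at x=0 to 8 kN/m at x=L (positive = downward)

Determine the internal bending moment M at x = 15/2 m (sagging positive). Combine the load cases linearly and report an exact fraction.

Load 1 — uniform load w=-16 kN/m over full span:
  M_1 = -w(L-x)²/2 = -(-16)·(10-(15/2))²/2 = 50 kN·m
Load 2 — triangular load w₀=8 kN/m (0→w₀ over full span):
  M_2 = w₀Lx/2 - w₀L²/3 - w₀x³/(6L) = 8·10·(15/2)/2 - 8·10²/3 - 8·(15/2)³/(6·10) = -275/12 kN·m
Superposition: M = Σ M_i = 325/12 kN·m ≈ 27.083333 kN·m

M(15/2) = 325/12 kN·m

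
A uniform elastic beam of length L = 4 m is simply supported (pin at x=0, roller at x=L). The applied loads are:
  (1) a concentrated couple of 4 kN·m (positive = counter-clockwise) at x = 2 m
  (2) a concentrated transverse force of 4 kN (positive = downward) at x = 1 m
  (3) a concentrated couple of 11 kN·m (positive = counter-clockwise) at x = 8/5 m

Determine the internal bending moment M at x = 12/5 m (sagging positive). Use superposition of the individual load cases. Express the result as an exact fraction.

Load 1 — applied couple M₀=4 kN·m at a=2 m (b=L-a=2):
  M_1 = M₀x/L - M₀  [x>a] = 4·(12/5)/4 - 4 = -8/5 kN·m
Load 2 — point force P=4 kN at a=1 m (b=L-a=3):
  M_2 = Pa(L-x)/L  [x>a] = 4·1·(4-(12/5))/4 = 8/5 kN·m
Load 3 — applied couple M₀=11 kN·m at a=8/5 m (b=L-a=12/5):
  M_3 = M₀x/L - M₀  [x>a] = 11·(12/5)/4 - 11 = -22/5 kN·m
Superposition: M = Σ M_i = -22/5 kN·m ≈ -4.400000 kN·m

M(12/5) = -22/5 kN·m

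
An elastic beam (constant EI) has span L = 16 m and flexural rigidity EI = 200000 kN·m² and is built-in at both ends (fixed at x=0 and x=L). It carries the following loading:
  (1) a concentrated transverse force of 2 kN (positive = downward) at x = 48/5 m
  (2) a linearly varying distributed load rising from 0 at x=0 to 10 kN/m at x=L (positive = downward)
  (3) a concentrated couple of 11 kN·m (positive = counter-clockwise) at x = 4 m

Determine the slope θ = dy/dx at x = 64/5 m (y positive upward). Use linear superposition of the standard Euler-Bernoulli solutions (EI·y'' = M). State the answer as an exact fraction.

Load 1 — point force P=2 kN at a=48/5 m (b=L-a=32/5):
  θ_1 = Pa²(L-x)(2bL-(3b+a)(L-x))/(2L³EI)  [x>a] = 2·(48/5)²·(16-(64/5))·(2·(32/5)·16-(3·(32/5)+(48/5))·(16-(64/5)))/(2·16³·200000) = 396/9765625 rad
Load 2 — triangular load w₀=10 kN/m (0→w₀ over full span):
  θ_2 = -w₀(2x(L-x)(L-2x)(x+2L)+x²(L-x)²)/(120LEI) = -10·(2·(64/5)·(16-(64/5))·(16-2·(64/5))·((64/5)+2·16)+(64/5)²·(16-(64/5))²)/(120·16·200000) = 1024/1171875 rad
Load 3 — applied couple M₀=11 kN·m at a=4 m (b=L-a=12):
  θ_3 = (R_Ax²/2 - M_Ax - M₀(x-a))/EI  [x>a] with R_A=99/128, M_A=-33/16 = ((99/128)·(64/5)²/2 - (-33/16)·(64/5) - 11·((64/5)-4))/200000 = -11/312500 rad
Superposition: θ = Σ θ_i = 103027/117187500 rad ≈ 0.000879 rad

θ(64/5) = 103027/117187500 rad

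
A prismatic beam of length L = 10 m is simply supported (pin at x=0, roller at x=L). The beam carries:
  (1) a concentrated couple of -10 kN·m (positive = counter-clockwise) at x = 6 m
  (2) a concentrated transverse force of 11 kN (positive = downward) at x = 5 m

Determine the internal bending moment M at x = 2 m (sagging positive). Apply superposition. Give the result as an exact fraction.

Load 1 — applied couple M₀=-10 kN·m at a=6 m (b=L-a=4):
  M_1 = M₀x/L  [x≤a] = (-10)·2/10 = -2 kN·m
Load 2 — point force P=11 kN at a=5 m (b=L-a=5):
  M_2 = Pbx/L  [x≤a] = 11·5·2/10 = 11 kN·m
Superposition: M = Σ M_i = 9 kN·m ≈ 9.000000 kN·m

M(2) = 9 kN·m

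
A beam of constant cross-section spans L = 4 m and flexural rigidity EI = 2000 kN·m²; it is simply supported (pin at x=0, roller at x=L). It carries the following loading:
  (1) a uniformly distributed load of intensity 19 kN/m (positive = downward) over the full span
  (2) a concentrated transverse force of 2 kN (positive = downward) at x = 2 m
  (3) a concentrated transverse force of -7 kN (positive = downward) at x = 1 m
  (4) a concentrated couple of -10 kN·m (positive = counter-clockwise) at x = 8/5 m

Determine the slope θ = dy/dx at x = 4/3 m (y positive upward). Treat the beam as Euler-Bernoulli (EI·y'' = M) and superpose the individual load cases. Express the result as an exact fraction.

Load 1 — uniform load w=19 kN/m over full span:
  θ_1 = -w(L³-6Lx²+4x³)/(24EI) = -19·(4³-6·4·(4/3)²+4·(4/3)³)/(24·2000) = -247/20250 rad
Load 2 — point force P=2 kN at a=2 m (b=L-a=2):
  θ_2 = -Pb(L²-b²-3x²)/(6LEI)  [x≤a] = -2·2·(4²-2²-3·(4/3)²)/(6·4·2000) = -1/1800 rad
Load 3 — point force P=-7 kN at a=1 m (b=L-a=3):
  θ_3 = -Pa(2L²-6Lx+3x²+a²)/(6LEI)  [x>a] = -(-7)·1·(2·4²-6·4·(4/3)+3·(4/3)²+1²)/(6·4·2000) = 133/144000 rad
Load 4 — applied couple M₀=-10 kN·m at a=8/5 m (b=L-a=12/5):
  θ_4 = (M₀x²/(2L)+C₁)/EI  [x≤a] with C₁=M₀(3b²-L²)/(6L)=-8/15 = ((-10)·(4/3)²/(2·4)+(-8/15))/2000 = -31/22500 rad
Superposition: θ = Σ θ_i = -85583/6480000 rad ≈ -0.013207 rad

θ(4/3) = -85583/6480000 rad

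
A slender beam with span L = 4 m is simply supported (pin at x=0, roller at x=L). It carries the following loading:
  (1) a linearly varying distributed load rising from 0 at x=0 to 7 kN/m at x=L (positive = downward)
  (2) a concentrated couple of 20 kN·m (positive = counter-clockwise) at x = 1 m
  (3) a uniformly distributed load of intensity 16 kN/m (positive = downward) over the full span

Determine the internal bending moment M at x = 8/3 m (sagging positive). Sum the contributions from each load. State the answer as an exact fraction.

Load 1 — triangular load w₀=7 kN/m (0→w₀ over full span):
  M_1 = w₀Lx/6 - w₀x³/(6L) = 7·4·(8/3)/6 - 7·(8/3)³/(6·4) = 560/81 kN·m
Load 2 — applied couple M₀=20 kN·m at a=1 m (b=L-a=3):
  M_2 = M₀x/L - M₀  [x>a] = 20·(8/3)/4 - 20 = -20/3 kN·m
Load 3 — uniform load w=16 kN/m over full span:
  M_3 = wx(L-x)/2 = 16·(8/3)·(4-(8/3))/2 = 256/9 kN·m
Superposition: M = Σ M_i = 2324/81 kN·m ≈ 28.691358 kN·m

M(8/3) = 2324/81 kN·m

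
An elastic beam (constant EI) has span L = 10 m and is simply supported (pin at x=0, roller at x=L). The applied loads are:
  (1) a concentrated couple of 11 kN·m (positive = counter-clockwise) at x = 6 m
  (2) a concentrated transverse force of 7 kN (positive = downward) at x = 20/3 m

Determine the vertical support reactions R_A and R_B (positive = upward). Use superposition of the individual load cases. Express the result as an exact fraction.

Load 1 — applied couple M₀=11 kN·m at a=6 m (b=L-a=4):
  R_A = M₀/L = 11/10 kN
  R_B = -M₀/L = -11/10 kN
Load 2 — point force P=7 kN at a=20/3 m (b=L-a=10/3):
  R_A = Pb/L = 7·(10/3)/10 = 7/3 kN
  R_B = Pa/L = 7·(20/3)/10 = 14/3 kN
Superposition: R_A = 103/30 kN, R_B = 107/30 kN

R_A = 103/30 kN, R_B = 107/30 kN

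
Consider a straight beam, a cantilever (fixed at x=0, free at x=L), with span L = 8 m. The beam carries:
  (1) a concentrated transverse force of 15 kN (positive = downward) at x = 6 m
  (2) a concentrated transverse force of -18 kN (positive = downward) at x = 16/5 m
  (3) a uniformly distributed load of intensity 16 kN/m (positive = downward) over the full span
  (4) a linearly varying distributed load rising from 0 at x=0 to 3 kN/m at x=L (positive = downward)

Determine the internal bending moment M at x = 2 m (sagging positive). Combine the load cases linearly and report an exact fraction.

Load 1 — point force P=15 kN at a=6 m (b=L-a=2):
  M_1 = -P(a-x)  [x≤a] = -15·(6-2) = -60 kN·m
Load 2 — point force P=-18 kN at a=16/5 m (b=L-a=24/5):
  M_2 = -P(a-x)  [x≤a] = -(-18)·((16/5)-2) = 108/5 kN·m
Load 3 — uniform load w=16 kN/m over full span:
  M_3 = -w(L-x)²/2 = -16·(8-2)²/2 = -288 kN·m
Load 4 — triangular load w₀=3 kN/m (0→w₀ over full span):
  M_4 = w₀Lx/2 - w₀L²/3 - w₀x³/(6L) = 3·8·2/2 - 3·8²/3 - 3·2³/(6·8) = -81/2 kN·m
Superposition: M = Σ M_i = -3669/10 kN·m ≈ -366.900000 kN·m

M(2) = -3669/10 kN·m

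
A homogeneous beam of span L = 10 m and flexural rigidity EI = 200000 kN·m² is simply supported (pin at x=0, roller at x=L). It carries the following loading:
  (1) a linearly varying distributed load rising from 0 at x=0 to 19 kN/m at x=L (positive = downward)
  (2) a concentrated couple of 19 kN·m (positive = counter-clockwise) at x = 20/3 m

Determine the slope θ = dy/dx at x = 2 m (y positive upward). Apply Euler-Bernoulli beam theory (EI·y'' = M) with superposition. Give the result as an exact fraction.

Load 1 — triangular load w₀=19 kN/m (0→w₀ over full span):
  θ_1 = -w₀(7L⁴-30L²x²+15x⁴)/(360LEI) = -19·(7·10⁴-30·10²·2²+15·2⁴)/(360·10·200000) = -1729/1125000 rad
Load 2 — applied couple M₀=19 kN·m at a=20/3 m (b=L-a=10/3):
  θ_2 = (M₀x²/(2L)+C₁)/EI  [x≤a] with C₁=M₀(3b²-L²)/(6L)=-190/9 = (19·2²/(2·10)+(-190/9))/200000 = -779/9000000 rad
Superposition: θ = Σ θ_i = -14611/9000000 rad ≈ -0.001623 rad

θ(2) = -14611/9000000 rad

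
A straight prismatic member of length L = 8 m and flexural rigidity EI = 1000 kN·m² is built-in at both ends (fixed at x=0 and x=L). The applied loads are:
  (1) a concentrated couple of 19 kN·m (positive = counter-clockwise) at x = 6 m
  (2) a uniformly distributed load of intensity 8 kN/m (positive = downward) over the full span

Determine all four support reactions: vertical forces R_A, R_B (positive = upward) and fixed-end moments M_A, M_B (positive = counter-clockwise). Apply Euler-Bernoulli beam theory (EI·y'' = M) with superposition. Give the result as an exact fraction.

R_A = 2219/64 kN, M_A = 2333/48 kN·m, R_B = 1877/64 kN, M_B = -2219/48 kN·m

Load 1 — applied couple M₀=19 kN·m at a=6 m (b=L-a=2):
  R_A = 6M₀ab/L³ = 6·19·6·2/8³ = 171/64 kN
  M_A = M₀b(2a-b)/L² = 19·2·(2·6-2)/8² = 95/16 kN·m
  R_B = -6M₀ab/L³ = -6·19·6·2/8³ = -171/64 kN
  M_B = M₀a(2b-a)/L² = 19·6·(2·2-6)/8² = -57/16 kN·m
Load 2 — uniform load w=8 kN/m over full span:
  R_A = wL/2 = 8·8/2 = 32 kN
  M_A = wL²/12 = 8·8²/12 = 128/3 kN·m
  R_B = wL/2 = 8·8/2 = 32 kN
  M_B = -wL²/12 = -8·8²/12 = -128/3 kN·m
Superposition: R_A = 2219/64 kN, M_A = 2333/48 kN·m, R_B = 1877/64 kN, M_B = -2219/48 kN·m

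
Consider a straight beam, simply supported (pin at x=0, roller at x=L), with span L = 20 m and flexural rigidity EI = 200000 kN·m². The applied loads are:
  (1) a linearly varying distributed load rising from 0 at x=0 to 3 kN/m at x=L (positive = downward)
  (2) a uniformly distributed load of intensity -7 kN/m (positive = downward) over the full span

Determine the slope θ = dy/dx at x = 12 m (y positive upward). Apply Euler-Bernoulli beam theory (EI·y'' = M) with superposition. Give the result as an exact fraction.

Load 1 — triangular load w₀=3 kN/m (0→w₀ over full span):
  θ_1 = -w₀(7L⁴-30L²x²+15x⁴)/(360LEI) = -3·(7·20⁴-30·20²·12²+15·12⁴)/(360·20·200000) = 29/46875 rad
Load 2 — uniform load w=-7 kN/m over full span:
  θ_2 = -w(L³-6Lx²+4x³)/(24EI) = -(-7)·(20³-6·20·12²+4·12³)/(24·200000) = -259/75000 rad
Superposition: θ = Σ θ_i = -1063/375000 rad ≈ -0.002835 rad

θ(12) = -1063/375000 rad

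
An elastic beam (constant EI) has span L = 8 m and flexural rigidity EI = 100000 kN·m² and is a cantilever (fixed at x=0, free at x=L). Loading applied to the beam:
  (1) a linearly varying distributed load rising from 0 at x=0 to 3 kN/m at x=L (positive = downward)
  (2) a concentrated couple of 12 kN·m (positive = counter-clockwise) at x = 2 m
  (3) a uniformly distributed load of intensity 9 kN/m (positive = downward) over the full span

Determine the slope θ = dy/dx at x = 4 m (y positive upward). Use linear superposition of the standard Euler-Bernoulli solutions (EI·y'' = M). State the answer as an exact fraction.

θ(4) = -203/25000 rad

Load 1 — triangular load w₀=3 kN/m (0→w₀ over full span):
  θ_1 = (w₀Lx²/4-w₀L²x/3-w₀x⁴/(24L))/EI = (3·8·4²/4-3·8²·4/3-3·4⁴/(24·8))/100000 = -41/25000 rad
Load 2 — applied couple M₀=12 kN·m at a=2 m (b=L-a=6):
  θ_2 = M₀a/EI  [x>a] = 12·2/100000 = 3/12500 rad
Load 3 — uniform load w=9 kN/m over full span:
  θ_3 = -wx(x²-3Lx+3L²)/(6EI) = -9·4·(4²-3·8·4+3·8²)/(6·100000) = -21/3125 rad
Superposition: θ = Σ θ_i = -203/25000 rad ≈ -0.008120 rad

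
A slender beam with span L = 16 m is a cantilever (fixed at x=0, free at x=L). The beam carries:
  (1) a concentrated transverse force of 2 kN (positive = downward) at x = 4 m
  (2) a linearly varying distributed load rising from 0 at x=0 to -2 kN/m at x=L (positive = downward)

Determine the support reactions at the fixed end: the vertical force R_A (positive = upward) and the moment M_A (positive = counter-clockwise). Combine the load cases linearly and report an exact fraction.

R_A = -14 kN, M_A = -488/3 kN·m

Load 1 — point force P=2 kN at a=4 m (b=L-a=12):
  R_A = P = 2 kN
  M_A = Pa = 2·4 = 8 kN·m
Load 2 — triangular load w₀=-2 kN/m (0→w₀ over full span):
  R_A = w₀L/2 = (-2)·16/2 = -16 kN
  M_A = w₀L²/3 = (-2)·16²/3 = -512/3 kN·m
Superposition: R_A = -14 kN, M_A = -488/3 kN·m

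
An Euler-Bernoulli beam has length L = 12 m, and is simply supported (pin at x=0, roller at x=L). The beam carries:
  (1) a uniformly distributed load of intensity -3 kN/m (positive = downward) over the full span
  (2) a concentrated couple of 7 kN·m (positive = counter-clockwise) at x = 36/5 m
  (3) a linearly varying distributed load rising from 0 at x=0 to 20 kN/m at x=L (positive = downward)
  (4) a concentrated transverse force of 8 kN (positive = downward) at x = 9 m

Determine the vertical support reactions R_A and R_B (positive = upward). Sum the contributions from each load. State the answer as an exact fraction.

Load 1 — uniform load w=-3 kN/m over full span:
  R_A = wL/2 = (-3)·12/2 = -18 kN
  R_B = wL/2 = (-3)·12/2 = -18 kN
Load 2 — applied couple M₀=7 kN·m at a=36/5 m (b=L-a=24/5):
  R_A = M₀/L = 7/12 kN
  R_B = -M₀/L = -7/12 kN
Load 3 — triangular load w₀=20 kN/m (0→w₀ over full span):
  R_A = w₀L/6 = 20·12/6 = 40 kN
  R_B = w₀L/3 = 20·12/3 = 80 kN
Load 4 — point force P=8 kN at a=9 m (b=L-a=3):
  R_A = Pb/L = 8·3/12 = 2 kN
  R_B = Pa/L = 8·9/12 = 6 kN
Superposition: R_A = 295/12 kN, R_B = 809/12 kN

R_A = 295/12 kN, R_B = 809/12 kN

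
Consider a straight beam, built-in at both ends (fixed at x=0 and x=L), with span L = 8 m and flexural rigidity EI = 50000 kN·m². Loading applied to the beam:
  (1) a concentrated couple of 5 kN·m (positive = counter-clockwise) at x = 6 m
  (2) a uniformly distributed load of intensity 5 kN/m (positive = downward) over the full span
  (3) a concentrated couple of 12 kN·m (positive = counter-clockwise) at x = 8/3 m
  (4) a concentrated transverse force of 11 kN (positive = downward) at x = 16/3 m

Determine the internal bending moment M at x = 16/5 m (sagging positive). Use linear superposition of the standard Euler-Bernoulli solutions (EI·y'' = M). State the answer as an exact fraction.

Load 1 — applied couple M₀=5 kN·m at a=6 m (b=L-a=2):
  M_1 = R_Ax - M_A  [x≤a] with R_A=45/64, M_A=25/16 = (45/64)·(16/5) - (25/16) = 11/16 kN·m
Load 2 — uniform load w=5 kN/m over full span:
  M_2 = wLx/2 - wL²/12 - wx²/2 = 5·8·(16/5)/2 - 5·8²/12 - 5·(16/5)²/2 = 176/15 kN·m
Load 3 — applied couple M₀=12 kN·m at a=8/3 m (b=L-a=16/3):
  M_3 = R_Ax - M_A - M₀  [x>a] with R_A=2, M_A=0 = 2·(16/5) - 0 - 12 = -28/5 kN·m
Load 4 — point force P=11 kN at a=16/3 m (b=L-a=8/3):
  M_4 = Pb²(3a+b)x/L³ - Pab²/L²  [x≤a] = 11·(8/3)²·(3·(16/3)+(8/3))·(16/5)/8³ - 11·(16/3)·(8/3)²/8² = 352/135 kN·m
Superposition: M = Σ M_i = 4073/432 kN·m ≈ 9.428241 kN·m

M(16/5) = 4073/432 kN·m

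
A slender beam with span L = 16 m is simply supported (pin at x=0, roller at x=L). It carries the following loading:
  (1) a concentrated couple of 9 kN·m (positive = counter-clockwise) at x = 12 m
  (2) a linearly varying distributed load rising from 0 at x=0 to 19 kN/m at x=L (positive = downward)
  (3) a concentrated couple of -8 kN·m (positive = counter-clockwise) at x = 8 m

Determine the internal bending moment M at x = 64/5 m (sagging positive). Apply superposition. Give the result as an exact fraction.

Load 1 — applied couple M₀=9 kN·m at a=12 m (b=L-a=4):
  M_1 = M₀x/L - M₀  [x>a] = 9·(64/5)/16 - 9 = -9/5 kN·m
Load 2 — triangular load w₀=19 kN/m (0→w₀ over full span):
  M_2 = w₀Lx/6 - w₀x³/(6L) = 19·16·(64/5)/6 - 19·(64/5)³/(6·16) = 29184/125 kN·m
Load 3 — applied couple M₀=-8 kN·m at a=8 m (b=L-a=8):
  M_3 = M₀x/L - M₀  [x>a] = (-8)·(64/5)/16 - (-8) = 8/5 kN·m
Superposition: M = Σ M_i = 29159/125 kN·m ≈ 233.272000 kN·m

M(64/5) = 29159/125 kN·m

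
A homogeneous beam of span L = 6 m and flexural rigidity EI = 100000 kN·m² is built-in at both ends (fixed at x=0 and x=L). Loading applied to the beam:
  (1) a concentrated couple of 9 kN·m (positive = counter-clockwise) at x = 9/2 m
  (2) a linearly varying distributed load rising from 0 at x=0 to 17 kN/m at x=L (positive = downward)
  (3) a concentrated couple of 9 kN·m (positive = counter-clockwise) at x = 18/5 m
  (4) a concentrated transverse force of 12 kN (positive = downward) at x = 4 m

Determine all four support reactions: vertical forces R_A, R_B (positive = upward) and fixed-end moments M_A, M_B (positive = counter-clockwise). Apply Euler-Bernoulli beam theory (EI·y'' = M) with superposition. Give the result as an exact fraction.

R_A = 80131/3600 kN, M_A = 37711/1200 kN·m, R_B = 146669/3600 kN, M_B = -50249/1200 kN·m

Load 1 — applied couple M₀=9 kN·m at a=9/2 m (b=L-a=3/2):
  R_A = 6M₀ab/L³ = 6·9·(9/2)·(3/2)/6³ = 27/16 kN
  M_A = M₀b(2a-b)/L² = 9·(3/2)·(2·(9/2)-(3/2))/6² = 45/16 kN·m
  R_B = -6M₀ab/L³ = -6·9·(9/2)·(3/2)/6³ = -27/16 kN
  M_B = M₀a(2b-a)/L² = 9·(9/2)·(2·(3/2)-(9/2))/6² = -27/16 kN·m
Load 2 — triangular load w₀=17 kN/m (0→w₀ over full span):
  R_A = 3w₀L/20 = 3·17·6/20 = 153/10 kN
  M_A = w₀L²/30 = 17·6²/30 = 102/5 kN·m
  R_B = 7w₀L/20 = 7·17·6/20 = 357/10 kN
  M_B = -w₀L²/20 = -17·6²/20 = -153/5 kN·m
Load 3 — applied couple M₀=9 kN·m at a=18/5 m (b=L-a=12/5):
  R_A = 6M₀ab/L³ = 6·9·(18/5)·(12/5)/6³ = 54/25 kN
  M_A = M₀b(2a-b)/L² = 9·(12/5)·(2·(18/5)-(12/5))/6² = 72/25 kN·m
  R_B = -6M₀ab/L³ = -6·9·(18/5)·(12/5)/6³ = -54/25 kN
  M_B = M₀a(2b-a)/L² = 9·(18/5)·(2·(12/5)-(18/5))/6² = 27/25 kN·m
Load 4 — point force P=12 kN at a=4 m (b=L-a=2):
  R_A = Pb²(3a+b)/L³ = 12·2²·(3·4+2)/6³ = 28/9 kN
  M_A = Pab²/L² = 12·4·2²/6² = 16/3 kN·m
  R_B = Pa²(a+3b)/L³ = 12·4²·(4+3·2)/6³ = 80/9 kN
  M_B = -Pa²b/L² = -12·4²·2/6² = -32/3 kN·m
Superposition: R_A = 80131/3600 kN, M_A = 37711/1200 kN·m, R_B = 146669/3600 kN, M_B = -50249/1200 kN·m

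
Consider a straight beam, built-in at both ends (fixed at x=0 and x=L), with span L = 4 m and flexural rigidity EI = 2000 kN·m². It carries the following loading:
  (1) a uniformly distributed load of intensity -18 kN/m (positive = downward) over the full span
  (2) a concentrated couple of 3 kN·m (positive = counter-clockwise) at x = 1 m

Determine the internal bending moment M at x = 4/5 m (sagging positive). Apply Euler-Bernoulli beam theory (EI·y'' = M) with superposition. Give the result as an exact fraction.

M(4/5) = 879/400 kN·m

Load 1 — uniform load w=-18 kN/m over full span:
  M_1 = wLx/2 - wL²/12 - wx²/2 = (-18)·4·(4/5)/2 - (-18)·4²/12 - (-18)·(4/5)²/2 = 24/25 kN·m
Load 2 — applied couple M₀=3 kN·m at a=1 m (b=L-a=3):
  M_2 = R_Ax - M_A  [x≤a] with R_A=27/32, M_A=-9/16 = (27/32)·(4/5) - (-9/16) = 99/80 kN·m
Superposition: M = Σ M_i = 879/400 kN·m ≈ 2.197500 kN·m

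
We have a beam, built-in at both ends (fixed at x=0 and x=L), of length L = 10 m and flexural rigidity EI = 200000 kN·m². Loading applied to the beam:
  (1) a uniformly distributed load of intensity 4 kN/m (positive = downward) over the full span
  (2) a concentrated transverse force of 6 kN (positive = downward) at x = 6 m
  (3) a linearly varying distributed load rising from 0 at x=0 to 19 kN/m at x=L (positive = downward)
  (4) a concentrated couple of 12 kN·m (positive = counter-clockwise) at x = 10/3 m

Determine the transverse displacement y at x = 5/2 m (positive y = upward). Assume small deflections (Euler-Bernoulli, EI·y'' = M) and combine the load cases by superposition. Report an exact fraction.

Load 1 — uniform load w=4 kN/m over full span:
  y_1 = -wx²(L-x)²/(24EI) = -4·(5/2)²·(10-(5/2))²/(24·200000) = -3/10240 m
Load 2 — point force P=6 kN at a=6 m (b=L-a=4):
  y_2 = -Pb²x²(3aL-(3a+b)x)/(6L³EI)  [x≤a] = -6·4²·(5/2)²·(3·6·10-(3·6+4)·(5/2))/(6·10³·200000) = -1/16000 m
Load 3 — triangular load w₀=19 kN/m (0→w₀ over full span):
  y_3 = -w₀x²(L-x)²(x+2L)/(120LEI) = -19·(5/2)²·(10-(5/2))²·((5/2)+2·10)/(120·10·200000) = -513/819200 m
Load 4 — applied couple M₀=12 kN·m at a=10/3 m (b=L-a=20/3):
  y_4 = (R_Ax³/6 - M_Ax²/2)/EI  [x≤a] with R_A=8/5, M_A=0 = ((8/5)·(5/2)³/6 - 0·(5/2)²/2)/200000 = 1/48000 m
Superposition: y = Σ y_i = -11807/12288000 m ≈ -0.000961 m

y(5/2) = -11807/12288000 m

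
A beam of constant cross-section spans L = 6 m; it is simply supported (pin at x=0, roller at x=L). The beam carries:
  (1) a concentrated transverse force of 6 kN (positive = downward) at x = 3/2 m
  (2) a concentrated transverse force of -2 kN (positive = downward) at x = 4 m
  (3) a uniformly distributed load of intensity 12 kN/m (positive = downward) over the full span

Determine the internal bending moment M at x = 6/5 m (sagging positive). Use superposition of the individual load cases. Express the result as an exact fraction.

M(6/5) = 979/25 kN·m

Load 1 — point force P=6 kN at a=3/2 m (b=L-a=9/2):
  M_1 = Pbx/L  [x≤a] = 6·(9/2)·(6/5)/6 = 27/5 kN·m
Load 2 — point force P=-2 kN at a=4 m (b=L-a=2):
  M_2 = Pbx/L  [x≤a] = (-2)·2·(6/5)/6 = -4/5 kN·m
Load 3 — uniform load w=12 kN/m over full span:
  M_3 = wx(L-x)/2 = 12·(6/5)·(6-(6/5))/2 = 864/25 kN·m
Superposition: M = Σ M_i = 979/25 kN·m ≈ 39.160000 kN·m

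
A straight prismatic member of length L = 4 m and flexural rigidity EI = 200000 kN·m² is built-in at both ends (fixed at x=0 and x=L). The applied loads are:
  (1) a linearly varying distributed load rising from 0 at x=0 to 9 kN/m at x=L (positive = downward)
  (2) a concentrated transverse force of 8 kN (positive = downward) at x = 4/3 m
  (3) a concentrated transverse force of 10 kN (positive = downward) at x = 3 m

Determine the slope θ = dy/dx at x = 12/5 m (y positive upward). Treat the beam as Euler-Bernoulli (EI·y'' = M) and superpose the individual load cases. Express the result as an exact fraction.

θ(12/5) = 181/17578125 rad

Load 1 — triangular load w₀=9 kN/m (0→w₀ over full span):
  θ_1 = -w₀(2x(L-x)(L-2x)(x+2L)+x²(L-x)²)/(120LEI) = -9·(2·(12/5)·(4-(12/5))·(4-2·(12/5))·((12/5)+2·4)+(12/5)²·(4-(12/5))²)/(120·4·200000) = 9/1953125 rad
Load 2 — point force P=8 kN at a=4/3 m (b=L-a=8/3):
  θ_2 = Pa²(L-x)(2bL-(3b+a)(L-x))/(2L³EI)  [x>a] = 8·(4/3)²·(4-(12/5))·(2·(8/3)·4-(3·(8/3)+(4/3))·(4-(12/5)))/(2·4³·200000) = 4/703125 rad
Load 3 — point force P=10 kN at a=3 m (b=L-a=1):
  θ_3 = -Pb²x(2aL-(3a+b)x)/(2L³EI)  [x≤a] = -10·1²·(12/5)·(2·3·4-(3·3+1)·(12/5))/(2·4³·200000) = 0 rad
Superposition: θ = Σ θ_i = 181/17578125 rad ≈ 0.000010 rad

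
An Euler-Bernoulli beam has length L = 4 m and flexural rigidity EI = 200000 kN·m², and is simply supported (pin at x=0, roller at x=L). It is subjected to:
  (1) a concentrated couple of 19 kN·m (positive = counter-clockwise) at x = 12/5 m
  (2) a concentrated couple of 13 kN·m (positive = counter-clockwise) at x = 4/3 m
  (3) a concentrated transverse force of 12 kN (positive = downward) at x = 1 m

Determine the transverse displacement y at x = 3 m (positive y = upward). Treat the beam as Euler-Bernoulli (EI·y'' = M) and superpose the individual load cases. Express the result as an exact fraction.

y(3) = -803/45000000 m

Load 1 — applied couple M₀=19 kN·m at a=12/5 m (b=L-a=8/5):
  y_1 = (M₀x³/(6L)-M₀(x-a)²/2+C₁x)/EI  [x>a] with C₁=M₀(3b²-L²)/(6L)=-494/75 = (19·3³/(6·4)-19·(3-(12/5))²/2+(-494/75)·3)/200000 = -361/40000000 m
Load 2 — applied couple M₀=13 kN·m at a=4/3 m (b=L-a=8/3):
  y_2 = (M₀x³/(6L)-M₀(x-a)²/2+C₁x)/EI  [x>a] with C₁=M₀(3b²-L²)/(6L)=26/9 = (13·3³/(6·4)-13·(3-(4/3))²/2+(26/9)·3)/200000 = 377/14400000 m
Load 3 — point force P=12 kN at a=1 m (b=L-a=3):
  y_3 = -Pa(L-x)(2Lx-a²-x²)/(6LEI)  [x>a] = -12·1·(4-3)·(2·4·3-1²-3²)/(6·4·200000) = -7/200000 m
Superposition: y = Σ y_i = -803/45000000 m ≈ -0.000018 m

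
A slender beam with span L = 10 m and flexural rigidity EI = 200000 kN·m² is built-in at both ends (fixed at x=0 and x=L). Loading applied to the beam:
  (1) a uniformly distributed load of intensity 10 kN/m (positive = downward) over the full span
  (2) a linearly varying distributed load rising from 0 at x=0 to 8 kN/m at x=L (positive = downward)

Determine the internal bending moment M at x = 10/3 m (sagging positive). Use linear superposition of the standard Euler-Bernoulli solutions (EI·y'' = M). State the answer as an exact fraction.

M(10/3) = 2930/81 kN·m

Load 1 — uniform load w=10 kN/m over full span:
  M_1 = wLx/2 - wL²/12 - wx²/2 = 10·10·(10/3)/2 - 10·10²/12 - 10·(10/3)²/2 = 250/9 kN·m
Load 2 — triangular load w₀=8 kN/m (0→w₀ over full span):
  M_2 = 3w₀Lx/20 - w₀L²/30 - w₀x³/(6L) = 3·8·10·(10/3)/20 - 8·10²/30 - 8·(10/3)³/(6·10) = 680/81 kN·m
Superposition: M = Σ M_i = 2930/81 kN·m ≈ 36.172840 kN·m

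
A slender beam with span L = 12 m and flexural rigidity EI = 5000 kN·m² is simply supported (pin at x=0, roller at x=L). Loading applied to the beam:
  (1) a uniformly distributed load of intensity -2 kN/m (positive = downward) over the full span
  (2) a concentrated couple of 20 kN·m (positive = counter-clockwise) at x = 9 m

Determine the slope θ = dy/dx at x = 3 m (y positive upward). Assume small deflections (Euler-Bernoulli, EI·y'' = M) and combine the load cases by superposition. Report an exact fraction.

θ(3) = 37/2500 rad

Load 1 — uniform load w=-2 kN/m over full span:
  θ_1 = -w(L³-6Lx²+4x³)/(24EI) = -(-2)·(12³-6·12·3²+4·3³)/(24·5000) = 99/5000 rad
Load 2 — applied couple M₀=20 kN·m at a=9 m (b=L-a=3):
  θ_2 = (M₀x²/(2L)+C₁)/EI  [x≤a] with C₁=M₀(3b²-L²)/(6L)=-65/2 = (20·3²/(2·12)+(-65/2))/5000 = -1/200 rad
Superposition: θ = Σ θ_i = 37/2500 rad ≈ 0.014800 rad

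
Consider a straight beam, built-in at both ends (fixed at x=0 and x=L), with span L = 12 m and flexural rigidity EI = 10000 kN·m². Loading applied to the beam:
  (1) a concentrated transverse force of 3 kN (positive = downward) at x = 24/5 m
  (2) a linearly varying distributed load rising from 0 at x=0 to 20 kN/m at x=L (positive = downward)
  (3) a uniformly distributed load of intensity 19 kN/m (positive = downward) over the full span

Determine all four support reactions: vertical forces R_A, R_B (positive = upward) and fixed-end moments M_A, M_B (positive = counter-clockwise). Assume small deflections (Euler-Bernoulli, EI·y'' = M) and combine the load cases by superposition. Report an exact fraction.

Load 1 — point force P=3 kN at a=24/5 m (b=L-a=36/5):
  R_A = Pb²(3a+b)/L³ = 3·(36/5)²·(3·(24/5)+(36/5))/12³ = 243/125 kN
  M_A = Pab²/L² = 3·(24/5)·(36/5)²/12² = 648/125 kN·m
  R_B = Pa²(a+3b)/L³ = 3·(24/5)²·((24/5)+3·(36/5))/12³ = 132/125 kN
  M_B = -Pa²b/L² = -3·(24/5)²·(36/5)/12² = -432/125 kN·m
Load 2 — triangular load w₀=20 kN/m (0→w₀ over full span):
  R_A = 3w₀L/20 = 3·20·12/20 = 36 kN
  M_A = w₀L²/30 = 20·12²/30 = 96 kN·m
  R_B = 7w₀L/20 = 7·20·12/20 = 84 kN
  M_B = -w₀L²/20 = -20·12²/20 = -144 kN·m
Load 3 — uniform load w=19 kN/m over full span:
  R_A = wL/2 = 19·12/2 = 114 kN
  M_A = wL²/12 = 19·12²/12 = 228 kN·m
  R_B = wL/2 = 19·12/2 = 114 kN
  M_B = -wL²/12 = -19·12²/12 = -228 kN·m
Superposition: R_A = 18993/125 kN, M_A = 41148/125 kN·m, R_B = 24882/125 kN, M_B = -46932/125 kN·m

R_A = 18993/125 kN, M_A = 41148/125 kN·m, R_B = 24882/125 kN, M_B = -46932/125 kN·m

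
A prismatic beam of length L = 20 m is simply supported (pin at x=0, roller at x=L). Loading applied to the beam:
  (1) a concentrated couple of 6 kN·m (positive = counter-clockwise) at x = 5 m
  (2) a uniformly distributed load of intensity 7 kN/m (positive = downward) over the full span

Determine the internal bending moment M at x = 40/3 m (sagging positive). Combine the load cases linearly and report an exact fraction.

Load 1 — applied couple M₀=6 kN·m at a=5 m (b=L-a=15):
  M_1 = M₀x/L - M₀  [x>a] = 6·(40/3)/20 - 6 = -2 kN·m
Load 2 — uniform load w=7 kN/m over full span:
  M_2 = wx(L-x)/2 = 7·(40/3)·(20-(40/3))/2 = 2800/9 kN·m
Superposition: M = Σ M_i = 2782/9 kN·m ≈ 309.111111 kN·m

M(40/3) = 2782/9 kN·m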